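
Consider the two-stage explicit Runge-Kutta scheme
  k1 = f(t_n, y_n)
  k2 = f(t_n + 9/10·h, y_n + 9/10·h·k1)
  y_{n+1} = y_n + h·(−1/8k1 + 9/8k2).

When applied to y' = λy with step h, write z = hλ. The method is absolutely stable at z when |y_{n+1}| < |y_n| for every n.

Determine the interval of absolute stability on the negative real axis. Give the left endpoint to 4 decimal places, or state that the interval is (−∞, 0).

Set f=λy, z=hλ:
  k1=λy_n ⇒ h·k1=z·y_n;  k2=λ(1+9/10z)y_n ⇒ h·k2=z(1+9/10z)y_n
  y_{n+1}/y_n = 1 − 1/8z + 9/8z(1+9/10z) = 1 + z + 81/80z²
  Hence R(z) = 1 + z + 81/80z².

Need |R(x)|<1, x<0.
x=-1.09: |R|=1.1130
R=1: x+81/80x²=0 ⇒ x=−80/81=-0.9877; min R=1−1/(4·81/80)=0.7531>−1
Confirm numerically:
  x=-0.876: |R|=0.90097 <1
  x=-0.834: |R|=0.87025 <1
  x=-0.636: |R|=0.77355 <1
  x=-0.437: |R|=0.75636 <1
  x=-1.424: |R|=1.62912 >1
  x=-1.124: |R|=1.15517 >1
  x=-1.047: |R|=1.06291 >1
Stable set (-0.9877, 0).

z∈(-0.9877,0).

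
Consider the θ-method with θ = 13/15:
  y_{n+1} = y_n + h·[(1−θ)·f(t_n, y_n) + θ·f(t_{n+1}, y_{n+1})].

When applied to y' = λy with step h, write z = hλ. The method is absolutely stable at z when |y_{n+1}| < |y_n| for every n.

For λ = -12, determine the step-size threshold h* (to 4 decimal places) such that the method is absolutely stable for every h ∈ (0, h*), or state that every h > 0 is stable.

interval (−∞, 0). Any h>0 works for λ=-12.

With y'=λy (z=hλ):
  y_{n+1} = y_n + z·[2/15·y_n + 13/15·y_{n+1}] ⇒ (1 − 13/15z)y_{n+1} = (1 + 2/15z)y_n
  Hence R(z) = (1 + 2/15z)/(1 − 13/15z).

Need |R(x)|<1, x<0.
x=-0.5: |R|=0.6512
x=-2: |R|=0.2683
x=-10: |R|=0.0345
x=-100: |R|=0.1407
θ=13/15≥1/2 ⇒ |1+2/15x|<|1−13/15x| ∀x<0 ⇒ unbounded interval.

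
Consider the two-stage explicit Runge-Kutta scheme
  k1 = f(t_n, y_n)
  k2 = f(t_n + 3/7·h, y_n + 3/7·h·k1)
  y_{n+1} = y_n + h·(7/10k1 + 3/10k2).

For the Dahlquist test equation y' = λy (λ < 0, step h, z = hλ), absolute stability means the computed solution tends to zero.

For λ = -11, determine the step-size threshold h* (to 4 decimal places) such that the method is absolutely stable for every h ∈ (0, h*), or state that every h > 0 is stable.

(-7.7778,0); λ=-11 ⇒ h* = (70/9)/11 = 0.7071.

On y'=λy, z=hλ:
  k1=λy_n ⇒ h·k1=z·y_n;  k2=λ(1+3/7z)y_n ⇒ h·k2=z(1+3/7z)y_n
  y_{n+1}/y_n = 1 + 7/10z + 3/10z(1+3/7z) = 1 + z + 9/70z²
  so R(z) = 1 + z + 9/70z².

Boundary: |R(x)|=1, x<0.
x=-0.58: |R|=0.4633
R=1: x+9/70x²=0 ⇒ x=−70/9=-7.7778; min R=1−1/(4·9/70)=-0.9444>−1
Confirm numerically:
  x=-6.797: |R|=0.14290 <1
  x=-5.308: |R|=0.68552 <1
  x=-4.205: |R|=0.93160 <1
  x=-4.193: |R|=0.93255 <1
  x=-8.241: |R|=1.49081 >1
  x=-7.870: |R|=1.09332 >1
Interval (-7.7778, 0).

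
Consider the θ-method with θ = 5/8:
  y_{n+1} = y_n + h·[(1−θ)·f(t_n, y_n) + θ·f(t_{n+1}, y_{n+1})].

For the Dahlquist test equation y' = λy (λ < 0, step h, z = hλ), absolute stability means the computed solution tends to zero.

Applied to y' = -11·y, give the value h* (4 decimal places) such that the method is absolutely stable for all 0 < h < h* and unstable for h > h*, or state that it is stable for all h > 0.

unbounded; (−∞, 0). Any h>0 works for λ=-11.

Test eqn y'=λy, z=hλ:
  y_{n+1} = y_n + z·[3/8·y_n + 5/8·y_{n+1}] ⇒ (1 − 5/8z)y_{n+1} = (1 + 3/8z)y_n
  Hence R(z) = (1 + 3/8z)/(1 − 5/8z).

Boundary: |R(x)|=1, x<0.
x=-0.74: |R|=0.4940
x=-2: |R|=0.1111
x=-10: |R|=0.3793
x=-100: |R|=0.5748
θ=5/8≥1/2 ⇒ |1+3/8x|<|1−5/8x| ∀x<0 ⇒ interval (−∞,0).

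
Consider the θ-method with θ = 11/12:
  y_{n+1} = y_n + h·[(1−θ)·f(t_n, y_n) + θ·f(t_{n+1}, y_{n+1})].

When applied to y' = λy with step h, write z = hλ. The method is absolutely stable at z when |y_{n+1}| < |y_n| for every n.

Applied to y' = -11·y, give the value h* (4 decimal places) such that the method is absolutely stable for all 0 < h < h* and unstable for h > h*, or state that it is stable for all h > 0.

With y'=λy (z=hλ):
  y_{n+1} = y_n + z·[1/12·y_n + 11/12·y_{n+1}] ⇒ (1 − 11/12z)y_{n+1} = (1 + 1/12z)y_n
  Hence R(z) = (1 + 1/12z)/(1 − 11/12z).

Find x<0 with |R(x)|<1.
x=-0.56: |R|=0.6300
x=-2: |R|=0.2941
x=-10: |R|=0.0164
x=-100: |R|=0.0791
θ=11/12≥1/2 ⇒ |1+1/12x|<|1−11/12x| ∀x<0 ⇒ interval (−∞,0).

interval (−∞, 0). Any h>0 works for λ=-11.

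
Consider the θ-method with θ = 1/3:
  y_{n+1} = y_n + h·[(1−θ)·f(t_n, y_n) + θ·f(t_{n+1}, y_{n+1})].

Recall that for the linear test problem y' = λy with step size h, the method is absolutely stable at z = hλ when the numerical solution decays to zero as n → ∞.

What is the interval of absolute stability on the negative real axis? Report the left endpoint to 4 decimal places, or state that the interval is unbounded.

z∈(-6.0000,0).

On y'=λy, z=hλ:
  y_{n+1} = y_n + z·[2/3·y_n + 1/3·y_{n+1}] ⇒ (1 − 1/3z)y_{n+1} = (1 + 2/3z)y_n
  R(z) = (1 + 2/3z)/(1 − 1/3z).

Boundary: |R(x)|=1, x<0.
x=-0.3: |R|=0.7273
R=−1: 1+2/3x = −1+1/3x ⇒ -1/3x=2 ⇒ x=2/(-1/3)=-6.0000
Confirm numerically:
  x=-3.992: |R|=0.71281 <1
  x=-3.682: |R|=0.65310 <1
  x=-3.558: |R|=0.62763 <1
  x=-2.786: |R|=0.44452 <1
  x=-6.486: |R|=1.05123 >1
  x=-6.401: |R|=1.04266 >1
  x=-6.376: |R|=1.04010 >1
Interval (-6.0000, 0).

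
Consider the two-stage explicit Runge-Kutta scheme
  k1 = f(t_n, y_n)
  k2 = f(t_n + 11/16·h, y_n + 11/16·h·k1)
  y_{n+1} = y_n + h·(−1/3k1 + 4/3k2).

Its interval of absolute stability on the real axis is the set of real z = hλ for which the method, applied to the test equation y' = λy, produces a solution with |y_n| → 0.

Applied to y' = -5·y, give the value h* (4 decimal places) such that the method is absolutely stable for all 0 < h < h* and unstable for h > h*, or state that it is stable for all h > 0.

On y'=λy, z=hλ:
  k1=λy_n ⇒ h·k1=z·y_n;  k2=λ(1+11/16z)y_n ⇒ h·k2=z(1+11/16z)y_n
  y_{n+1}/y_n = 1 − 1/3z + 4/3z(1+11/16z) = 1 + z + 11/12z²
  so R(z) = 1 + z + 11/12z².

Solve |R(x)|<1 on ℝ⁻.
x=-1.46: |R|=1.4940
R=1: x+11/12x²=0 ⇒ x=−12/11=-1.0909; min R=1−1/(4·11/12)=0.7273>−1
Confirm numerically:
  x=-1.042: |R|=0.95328 <1
  x=-0.843: |R|=0.80843 <1
  x=-0.707: |R|=0.75119 <1
  x=-0.538: |R|=0.72732 <1
  x=-1.654: |R|=1.85374 >1
  x=-1.377: |R|=1.36112 >1
So |R|<1 on (-1.0909, 0).

(-1.0909,0); λ=-5 ⇒ h* = (12/11)/5 = 0.2182.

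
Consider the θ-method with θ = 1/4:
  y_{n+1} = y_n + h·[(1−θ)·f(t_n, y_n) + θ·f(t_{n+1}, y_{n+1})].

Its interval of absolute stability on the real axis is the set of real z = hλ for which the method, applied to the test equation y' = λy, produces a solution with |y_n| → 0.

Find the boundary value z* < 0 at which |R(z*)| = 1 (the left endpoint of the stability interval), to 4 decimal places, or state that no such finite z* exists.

left endpoint -4.0000.

With y'=λy (z=hλ):
  y_{n+1} = y_n + z·[3/4·y_n + 1/4·y_{n+1}] ⇒ (1 − 1/4z)y_{n+1} = (1 + 3/4z)y_n
  ⇒ R(z) = (1 + 3/4z)/(1 − 1/4z).

Find x<0 with |R(x)|<1.
x=-0.74: |R|=0.3755
R=−1: 1+3/4x = −1+1/4x ⇒ -1/2x=2 ⇒ x=2/(-1/2)=-4.0000
Confirm numerically:
  x=-3.711: |R|=0.92504 <1
  x=-2.934: |R|=0.69253 <1
  x=-2.467: |R|=0.52590 <1
  x=-4.570: |R|=1.13302 >1
  x=-4.420: |R|=1.09976 >1
Interval (-4.0000, 0).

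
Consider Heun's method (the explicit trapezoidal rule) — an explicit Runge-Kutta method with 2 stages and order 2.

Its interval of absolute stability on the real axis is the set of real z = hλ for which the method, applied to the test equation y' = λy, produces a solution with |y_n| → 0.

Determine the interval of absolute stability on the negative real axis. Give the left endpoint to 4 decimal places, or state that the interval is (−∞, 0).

(-2.0000, 0).

With y'=λy (z=hλ):
  order 2, 2-stage ⇒ R(z)=1+z+z^2/2
  (e.g. R(-1.54)=0.64580, |R|=0.64580)

Solve |R(x)|<1 on ℝ⁻.
x=-1.54: |R|=0.6458
|R(-1.8)|=0.8200 |R(-1.42)|=0.5882 |R(-0.89)|=0.5061
Bisect:
  x_lo=-2.3649 |R|=1.4315  x_hi=-0.1628 |R|=0.8505
  mid=-1.26386 |R|=0.53481 →hi
  mid=-1.81440 |R|=0.83162 →hi
  mid=-2.08967 |R|=1.09369 →lo
  mid=-1.95203 |R|=0.95318 →hi
  mid=-2.02085 |R|=1.02107 →lo
  mid=-1.98644 |R|=0.98653 →hi
  mid=-2.00364 |R|=1.00365 →lo
  mid=-1.99504 |R|=0.99505 →hi
  mid=-1.99934 |R|=0.99934 →hi
  mid=-2.00149 |R|=1.00150 →lo
  ...
  [-2.00002,-1.99988] ⇒ x*=-2.0000
Interval (-2.0000, 0).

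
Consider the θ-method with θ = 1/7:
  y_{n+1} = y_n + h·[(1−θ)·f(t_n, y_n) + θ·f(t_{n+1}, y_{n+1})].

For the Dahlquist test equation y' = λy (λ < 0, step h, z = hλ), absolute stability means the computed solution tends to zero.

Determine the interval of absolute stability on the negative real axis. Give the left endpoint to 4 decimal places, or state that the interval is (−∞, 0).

Test eqn y'=λy, z=hλ:
  y_{n+1} = y_n + z·[6/7·y_n + 1/7·y_{n+1}] ⇒ (1 − 1/7z)y_{n+1} = (1 + 6/7z)y_n
  R(z) = (1 + 6/7z)/(1 − 1/7z).

Need |R(x)|<1, x<0.
x=-1.58: |R|=0.2890
R=−1: 1+6/7x = −1+1/7x ⇒ -5/7x=2 ⇒ x=2/(-5/7)=-2.8000
Confirm numerically:
  x=-2.005: |R|=0.55858 <1
  x=-1.921: |R|=0.50734 <1
  x=-1.890: |R|=0.48819 <1
  x=-3.115: |R|=1.15571 >1
  x=-3.006: |R|=1.10294 >1
  x=-2.936: |R|=1.06844 >1
So |R|<1 on (-2.8000, 0).

(-2.8000, 0).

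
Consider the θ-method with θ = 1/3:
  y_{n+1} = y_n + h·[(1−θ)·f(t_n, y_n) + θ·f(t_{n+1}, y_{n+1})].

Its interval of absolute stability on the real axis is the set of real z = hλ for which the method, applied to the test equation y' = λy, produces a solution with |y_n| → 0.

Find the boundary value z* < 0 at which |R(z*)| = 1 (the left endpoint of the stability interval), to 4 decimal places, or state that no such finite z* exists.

left endpoint -6.0000.

With y'=λy (z=hλ):
  y_{n+1} = y_n + z·[2/3·y_n + 1/3·y_{n+1}] ⇒ (1 − 1/3z)y_{n+1} = (1 + 2/3z)y_n
  ⇒ R(z) = (1 + 2/3z)/(1 − 1/3z).

Find x<0 with |R(x)|<1.
x=-1.36: |R|=0.0642
R=−1: 1+2/3x = −1+1/3x ⇒ -1/3x=2 ⇒ x=2/(-1/3)=-6.0000
Confirm numerically:
  x=-5.183: |R|=0.90016 <1
  x=-4.245: |R|=0.75776 <1
  x=-2.993: |R|=0.49825 <1
  x=-6.553: |R|=1.05789 >1
  x=-6.354: |R|=1.03784 >1
  x=-6.351: |R|=1.03754 >1
Stable set (-6.0000, 0).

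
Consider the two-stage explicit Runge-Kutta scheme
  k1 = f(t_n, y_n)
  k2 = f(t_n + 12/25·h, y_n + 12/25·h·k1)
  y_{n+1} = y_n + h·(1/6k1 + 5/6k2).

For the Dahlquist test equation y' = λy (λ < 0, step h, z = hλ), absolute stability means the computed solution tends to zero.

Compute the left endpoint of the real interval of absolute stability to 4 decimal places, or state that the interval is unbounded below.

On y'=λy, z=hλ:
  k1=λy_n ⇒ h·k1=z·y_n;  k2=λ(1+12/25z)y_n ⇒ h·k2=z(1+12/25z)y_n
  y_{n+1}/y_n = 1 + 1/6z + 5/6z(1+12/25z) = 1 + z + 2/5z²
  Hence R(z) = 1 + z + 2/5z².

Solve |R(x)|<1 on ℝ⁻.
x=-1.65: |R|=0.4390
R=1: x+2/5x²=0 ⇒ x=−5/2=-2.5000; min R=1−1/(4·2/5)=0.3750>−1
Confirm numerically:
  x=-1.980: |R|=0.58816 <1
  x=-1.825: |R|=0.50725 <1
  x=-1.808: |R|=0.49955 <1
  x=-1.698: |R|=0.45528 <1
  x=-3.088: |R|=1.72630 >1
  x=-2.845: |R|=1.39261 >1
Stable set (-2.5000, 0).

z* = -2.5000.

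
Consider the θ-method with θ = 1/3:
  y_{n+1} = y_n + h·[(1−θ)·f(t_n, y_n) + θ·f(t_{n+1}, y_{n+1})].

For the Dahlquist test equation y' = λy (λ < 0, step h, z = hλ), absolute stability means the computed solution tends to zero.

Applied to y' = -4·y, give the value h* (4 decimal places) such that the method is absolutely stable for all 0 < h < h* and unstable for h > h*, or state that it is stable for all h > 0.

(-6.0000,0); λ=-4 ⇒ h* = (6)/4 = 1.5000.

Test eqn y'=λy, z=hλ:
  y_{n+1} = y_n + z·[2/3·y_n + 1/3·y_{n+1}] ⇒ (1 − 1/3z)y_{n+1} = (1 + 2/3z)y_n
  ⇒ R(z) = (1 + 2/3z)/(1 − 1/3z).

Boundary: |R(x)|=1, x<0.
x=-0.58: |R|=0.5140
R=−1: 1+2/3x = −1+1/3x ⇒ -1/3x=2 ⇒ x=2/(-1/3)=-6.0000
Confirm numerically:
  x=-5.634: |R|=0.95761 <1
  x=-4.544: |R|=0.80700 <1
  x=-2.982: |R|=0.49549 <1
  x=-6.527: |R|=1.05532 >1
  x=-6.478: |R|=1.05043 >1
  x=-6.194: |R|=1.02110 >1
So |R|<1 on (-6.0000, 0).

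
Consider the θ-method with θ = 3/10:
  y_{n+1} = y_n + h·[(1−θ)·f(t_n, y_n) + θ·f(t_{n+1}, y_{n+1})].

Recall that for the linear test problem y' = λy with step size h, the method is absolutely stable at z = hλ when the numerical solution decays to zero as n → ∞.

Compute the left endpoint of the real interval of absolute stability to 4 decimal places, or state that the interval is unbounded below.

z* = -5.0000.

Test eqn y'=λy, z=hλ:
  y_{n+1} = y_n + z·[7/10·y_n + 3/10·y_{n+1}] ⇒ (1 − 3/10z)y_{n+1} = (1 + 7/10z)y_n
  ⇒ R(z) = (1 + 7/10z)/(1 − 3/10z).

Boundary: |R(x)|=1, x<0.
x=-0.3: |R|=0.7248
R=−1: 1+7/10x = −1+3/10x ⇒ -2/5x=2 ⇒ x=2/(-2/5)=-5.0000
Confirm numerically:
  x=-4.888: |R|=0.98184 <1
  x=-4.873: |R|=0.97937 <1
  x=-2.746: |R|=0.50565 <1
  x=-2.280: |R|=0.35392 <1
  x=-5.594: |R|=1.08872 >1
  x=-5.247: |R|=1.03838 >1
  x=-5.041: |R|=1.00653 >1
So |R|<1 on (-5.0000, 0).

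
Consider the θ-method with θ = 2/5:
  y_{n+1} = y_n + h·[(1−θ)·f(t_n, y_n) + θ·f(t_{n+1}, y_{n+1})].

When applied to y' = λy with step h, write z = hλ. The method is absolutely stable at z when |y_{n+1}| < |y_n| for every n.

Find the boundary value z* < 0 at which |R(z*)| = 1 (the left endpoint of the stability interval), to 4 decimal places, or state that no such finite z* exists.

left endpoint -10.0000.

With y'=λy (z=hλ):
  y_{n+1} = y_n + z·[3/5·y_n + 2/5·y_{n+1}] ⇒ (1 − 2/5z)y_{n+1} = (1 + 3/5z)y_n
  so R(z) = (1 + 3/5z)/(1 − 2/5z).

Boundary: |R(x)|=1, x<0.
x=-1.38: |R|=0.1108
R=−1: 1+3/5x = −1+2/5x ⇒ -1/5x=2 ⇒ x=2/(-1/5)=-10.0000
Confirm numerically:
  x=-9.760: |R|=0.99021 <1
  x=-9.138: |R|=0.96297 <1
  x=-6.784: |R|=0.82680 <1
  x=-10.497: |R|=1.01912 >1
  x=-10.224: |R|=1.00880 >1
  x=-10.145: |R|=1.00573 >1
So |R|<1 on (-10.0000, 0).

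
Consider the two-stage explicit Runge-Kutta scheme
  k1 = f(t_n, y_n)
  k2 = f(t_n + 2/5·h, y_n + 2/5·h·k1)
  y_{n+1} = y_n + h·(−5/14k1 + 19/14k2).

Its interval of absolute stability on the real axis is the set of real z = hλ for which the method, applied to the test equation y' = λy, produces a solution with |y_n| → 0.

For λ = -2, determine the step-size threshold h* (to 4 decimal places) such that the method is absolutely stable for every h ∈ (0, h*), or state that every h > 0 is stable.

With y'=λy (z=hλ):
  k1=λy_n ⇒ h·k1=z·y_n;  k2=λ(1+2/5z)y_n ⇒ h·k2=z(1+2/5z)y_n
  y_{n+1}/y_n = 1 − 5/14z + 19/14z(1+2/5z) = 1 + z + 19/35z²
  so R(z) = 1 + z + 19/35z².

Boundary: |R(x)|=1, x<0.
x=-0.62: |R|=0.5887
R=1: x+19/35x²=0 ⇒ x=−35/19=-1.8421; min R=1−1/(4·19/35)=0.5395>−1
Confirm numerically:
  x=-1.803: |R|=0.96172 <1
  x=-1.762: |R|=0.92338 <1
  x=-1.265: |R|=0.60369 <1
  x=-2.006: |R|=1.17848 >1
  x=-2.002: |R|=1.17377 >1
  x=-1.994: |R|=1.16442 >1
Interval (-1.8421, 0).

(-1.8421,0); λ=-2 ⇒ h* = (35/19)/2 = 0.9211.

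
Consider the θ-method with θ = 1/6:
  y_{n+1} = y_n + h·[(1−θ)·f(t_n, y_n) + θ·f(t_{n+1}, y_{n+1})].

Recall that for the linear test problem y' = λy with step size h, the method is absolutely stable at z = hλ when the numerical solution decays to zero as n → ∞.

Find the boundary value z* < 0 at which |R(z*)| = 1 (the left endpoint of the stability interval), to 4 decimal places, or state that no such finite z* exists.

Set f=λy, z=hλ:
  y_{n+1} = y_n + z·[5/6·y_n + 1/6·y_{n+1}] ⇒ (1 − 1/6z)y_{n+1} = (1 + 5/6z)y_n
  R(z) = (1 + 5/6z)/(1 − 1/6z).

Need |R(x)|<1, x<0.
x=-0.59: |R|=0.4628
R=−1: 1+5/6x = −1+1/6x ⇒ -2/3x=2 ⇒ x=2/(-2/3)=-3.0000
Confirm numerically:
  x=-2.925: |R|=0.96639 <1
  x=-2.179: |R|=0.59848 <1
  x=-2.163: |R|=0.58986 <1
  x=-1.528: |R|=0.21785 <1
  x=-3.311: |R|=1.13361 >1
  x=-3.020: |R|=1.00887 >1
So |R|<1 on (-3.0000, 0).

z* = -3.0000.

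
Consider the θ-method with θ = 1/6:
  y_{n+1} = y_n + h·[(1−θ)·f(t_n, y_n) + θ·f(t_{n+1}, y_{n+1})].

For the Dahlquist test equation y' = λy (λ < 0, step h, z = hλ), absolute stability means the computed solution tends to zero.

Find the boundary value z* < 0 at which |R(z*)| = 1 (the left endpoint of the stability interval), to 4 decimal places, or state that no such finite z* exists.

left endpoint -3.0000.

With y'=λy (z=hλ):
  y_{n+1} = y_n + z·[5/6·y_n + 1/6·y_{n+1}] ⇒ (1 − 1/6z)y_{n+1} = (1 + 5/6z)y_n
  so R(z) = (1 + 5/6z)/(1 − 1/6z).

Find x<0 with |R(x)|<1.
x=-1.5: |R|=0.2000
R=−1: 1+5/6x = −1+1/6x ⇒ -2/3x=2 ⇒ x=2/(-2/3)=-3.0000
Confirm numerically:
  x=-2.112: |R|=0.56213 <1
  x=-2.052: |R|=0.52906 <1
  x=-1.991: |R|=0.49493 <1
  x=-1.904: |R|=0.44534 <1
  x=-3.355: |R|=1.15179 >1
  x=-3.332: |R|=1.14231 >1
So |R|<1 on (-3.0000, 0).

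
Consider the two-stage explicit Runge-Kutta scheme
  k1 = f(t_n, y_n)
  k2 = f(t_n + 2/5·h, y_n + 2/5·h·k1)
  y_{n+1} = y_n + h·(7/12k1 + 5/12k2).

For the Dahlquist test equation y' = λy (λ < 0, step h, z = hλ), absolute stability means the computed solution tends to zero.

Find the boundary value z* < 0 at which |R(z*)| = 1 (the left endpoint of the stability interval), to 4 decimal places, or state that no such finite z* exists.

left endpoint -6.0000.

On y'=λy, z=hλ:
  k1=λy_n ⇒ h·k1=z·y_n;  k2=λ(1+2/5z)y_n ⇒ h·k2=z(1+2/5z)y_n
  y_{n+1}/y_n = 1 + 7/12z + 5/12z(1+2/5z) = 1 + z + 1/6z²
  so R(z) = 1 + z + 1/6z².

Find x<0 with |R(x)|<1.
x=-1.37: |R|=0.0572
R=1: x+1/6x²=0 ⇒ x=−6=-6.0000; min R=1−1/(4·1/6)=-0.5000>−1
Confirm numerically:
  x=-5.323: |R|=0.39939 <1
  x=-4.985: |R|=0.15670 <1
  x=-4.641: |R|=0.05119 <1
  x=-6.482: |R|=1.52072 >1
  x=-6.437: |R|=1.46883 >1
  x=-6.407: |R|=1.43461 >1
Interval (-6.0000, 0).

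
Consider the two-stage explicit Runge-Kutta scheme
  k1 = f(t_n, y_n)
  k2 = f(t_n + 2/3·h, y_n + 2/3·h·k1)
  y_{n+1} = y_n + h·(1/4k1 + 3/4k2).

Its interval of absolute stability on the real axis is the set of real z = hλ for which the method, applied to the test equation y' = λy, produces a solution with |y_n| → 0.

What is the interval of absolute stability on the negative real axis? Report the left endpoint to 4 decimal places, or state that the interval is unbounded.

With y'=λy (z=hλ):
  k1=λy_n ⇒ h·k1=z·y_n;  k2=λ(1+2/3z)y_n ⇒ h·k2=z(1+2/3z)y_n
  y_{n+1}/y_n = 1 + 1/4z + 3/4z(1+2/3z) = 1 + z + 1/2z²
  R(z) = 1 + z + 1/2z².

Boundary: |R(x)|=1, x<0.
x=-1.67: |R|=0.7244
R=1: x+1/2x²=0 ⇒ x=−2=-2.0000; min R=1−1/(4·1/2)=0.5000>−1
Confirm numerically:
  x=-1.916: |R|=0.91953 <1
  x=-1.760: |R|=0.78880 <1
  x=-1.534: |R|=0.64258 <1
  x=-1.045: |R|=0.50101 <1
  x=-2.564: |R|=1.72305 >1
  x=-2.292: |R|=1.33463 >1
  x=-2.111: |R|=1.11716 >1
So |R|<1 on (-2.0000, 0).

(-2.0000, 0).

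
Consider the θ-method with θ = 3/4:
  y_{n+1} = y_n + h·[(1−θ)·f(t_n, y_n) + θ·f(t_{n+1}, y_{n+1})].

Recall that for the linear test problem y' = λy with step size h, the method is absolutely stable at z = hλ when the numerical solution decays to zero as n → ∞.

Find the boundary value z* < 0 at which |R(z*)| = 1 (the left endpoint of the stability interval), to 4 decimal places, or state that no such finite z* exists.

Set f=λy, z=hλ:
  y_{n+1} = y_n + z·[1/4·y_n + 3/4·y_{n+1}] ⇒ (1 − 3/4z)y_{n+1} = (1 + 1/4z)y_n
  R(z) = (1 + 1/4z)/(1 − 3/4z).

Solve |R(x)|<1 on ℝ⁻.
x=-0.37: |R|=0.7104
x=-2: |R|=0.2000
x=-10: |R|=0.1765
x=-100: |R|=0.3158
θ=3/4≥1/2 ⇒ |1+1/4x|<|1−3/4x| ∀x<0 ⇒ unbounded interval.

(−∞, 0) — no finite endpoint.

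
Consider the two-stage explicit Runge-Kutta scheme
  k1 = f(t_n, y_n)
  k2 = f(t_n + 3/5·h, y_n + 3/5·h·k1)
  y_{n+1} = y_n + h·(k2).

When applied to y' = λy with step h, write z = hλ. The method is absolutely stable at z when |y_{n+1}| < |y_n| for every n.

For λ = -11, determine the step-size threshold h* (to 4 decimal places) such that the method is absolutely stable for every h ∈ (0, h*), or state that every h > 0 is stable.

On y'=λy, z=hλ:
  k1=λy_n ⇒ h·k1=z·y_n;  k2=λ(1+3/5z)y_n ⇒ h·k2=z(1+3/5z)y_n
  y_{n+1}/y_n = 1 + z(1+3/5z) = 1 + z + 3/5z²
  so R(z) = 1 + z + 3/5z².

Boundary: |R(x)|=1, x<0.
x=-1.11: |R|=0.6293
R=1: x+3/5x²=0 ⇒ x=−5/3=-1.6667; min R=1−1/(4·3/5)=0.5833>−1
Confirm numerically:
  x=-1.643: |R|=0.97667 <1
  x=-1.599: |R|=0.93508 <1
  x=-1.159: |R|=0.64697 <1
  x=-2.100: |R|=1.54600 >1
  x=-1.697: |R|=1.03089 >1
Interval (-1.6667, 0).

(-1.6667,0); λ=-11 ⇒ h* = (5/3)/11 = 0.1515.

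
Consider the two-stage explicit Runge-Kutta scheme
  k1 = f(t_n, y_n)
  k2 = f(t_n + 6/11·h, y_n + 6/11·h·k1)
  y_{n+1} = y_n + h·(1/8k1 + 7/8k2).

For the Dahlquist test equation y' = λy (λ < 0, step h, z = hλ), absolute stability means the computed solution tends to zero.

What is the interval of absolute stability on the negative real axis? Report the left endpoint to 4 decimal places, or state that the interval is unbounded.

With y'=λy (z=hλ):
  k1=λy_n ⇒ h·k1=z·y_n;  k2=λ(1+6/11z)y_n ⇒ h·k2=z(1+6/11z)y_n
  y_{n+1}/y_n = 1 + 1/8z + 7/8z(1+6/11z) = 1 + z + 21/44z²
  ⇒ R(z) = 1 + z + 21/44z².

Need |R(x)|<1, x<0.
x=-0.78: |R|=0.5104
R=1: x+21/44x²=0 ⇒ x=−44/21=-2.0952; min R=1−1/(4·21/44)=0.4762>−1
Confirm numerically:
  x=-1.694: |R|=0.67560 <1
  x=-1.064: |R|=0.47632 <1
  x=-0.907: |R|=0.48563 <1
  x=-2.366: |R|=1.30575 >1
  x=-2.321: |R|=1.25009 >1
  x=-2.158: |R|=1.06464 >1
Stable set (-2.0952, 0).

(-2.0952, 0).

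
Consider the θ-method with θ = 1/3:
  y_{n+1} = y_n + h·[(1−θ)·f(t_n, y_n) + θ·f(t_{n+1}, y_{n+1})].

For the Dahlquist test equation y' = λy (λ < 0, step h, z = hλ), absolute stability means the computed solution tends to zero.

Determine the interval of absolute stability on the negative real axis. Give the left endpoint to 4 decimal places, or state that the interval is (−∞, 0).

(-6.0000, 0).

Test eqn y'=λy, z=hλ:
  y_{n+1} = y_n + z·[2/3·y_n + 1/3·y_{n+1}] ⇒ (1 − 1/3z)y_{n+1} = (1 + 2/3z)y_n
  R(z) = (1 + 2/3z)/(1 − 1/3z).

Boundary: |R(x)|=1, x<0.
x=-0.98: |R|=0.2613
R=−1: 1+2/3x = −1+1/3x ⇒ -1/3x=2 ⇒ x=2/(-1/3)=-6.0000
Confirm numerically:
  x=-4.592: |R|=0.81454 <1
  x=-4.373: |R|=0.77933 <1
  x=-2.951: |R|=0.48765 <1
  x=-6.355: |R|=1.03795 >1
  x=-6.203: |R|=1.02206 >1
  x=-6.062: |R|=1.00684 >1
So |R|<1 on (-6.0000, 0).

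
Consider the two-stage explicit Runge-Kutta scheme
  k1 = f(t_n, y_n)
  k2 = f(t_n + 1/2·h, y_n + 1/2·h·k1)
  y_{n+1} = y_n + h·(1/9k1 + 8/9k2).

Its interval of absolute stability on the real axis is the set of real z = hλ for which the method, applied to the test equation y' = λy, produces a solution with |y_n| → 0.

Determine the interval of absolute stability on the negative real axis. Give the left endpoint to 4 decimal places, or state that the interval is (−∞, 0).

Set f=λy, z=hλ:
  k1=λy_n ⇒ h·k1=z·y_n;  k2=λ(1+1/2z)y_n ⇒ h·k2=z(1+1/2z)y_n
  y_{n+1}/y_n = 1 + 1/9z + 8/9z(1+1/2z) = 1 + z + 4/9z²
  Hence R(z) = 1 + z + 4/9z².

Boundary: |R(x)|=1, x<0.
x=-0.63: |R|=0.5464
R=1: x+4/9x²=0 ⇒ x=−9/4=-2.2500; min R=1−1/(4·4/9)=0.4375>−1
Confirm numerically:
  x=-1.856: |R|=0.67499 <1
  x=-1.620: |R|=0.54640 <1
  x=-1.382: |R|=0.46686 <1
  x=-2.836: |R|=1.73862 >1
  x=-2.461: |R|=1.23079 >1
  x=-2.320: |R|=1.07218 >1
Interval (-2.2500, 0).

z∈(-2.2500,0).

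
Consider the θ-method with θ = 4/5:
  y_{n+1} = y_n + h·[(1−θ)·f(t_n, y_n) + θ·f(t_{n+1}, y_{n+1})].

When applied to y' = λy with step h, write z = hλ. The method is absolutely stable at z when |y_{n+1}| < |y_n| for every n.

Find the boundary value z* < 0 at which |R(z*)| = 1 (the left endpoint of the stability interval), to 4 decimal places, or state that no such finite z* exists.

(−∞, 0) — no finite endpoint.

On y'=λy, z=hλ:
  y_{n+1} = y_n + z·[1/5·y_n + 4/5·y_{n+1}] ⇒ (1 − 4/5z)y_{n+1} = (1 + 1/5z)y_n
  R(z) = (1 + 1/5z)/(1 − 4/5z).

Find x<0 with |R(x)|<1.
x=-1.21: |R|=0.3852
x=-2: |R|=0.2308
x=-10: |R|=0.1111
x=-100: |R|=0.2346
θ=4/5≥1/2 ⇒ |1+1/5x|<|1−4/5x| ∀x<0 ⇒ interval (−∞,0).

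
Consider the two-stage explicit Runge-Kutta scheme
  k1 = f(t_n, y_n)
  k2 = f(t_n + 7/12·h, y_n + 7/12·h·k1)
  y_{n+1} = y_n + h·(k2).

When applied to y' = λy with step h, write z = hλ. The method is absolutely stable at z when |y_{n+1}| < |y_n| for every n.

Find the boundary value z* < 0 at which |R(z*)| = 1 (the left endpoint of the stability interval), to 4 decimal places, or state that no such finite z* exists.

On y'=λy, z=hλ:
  k1=λy_n ⇒ h·k1=z·y_n;  k2=λ(1+7/12z)y_n ⇒ h·k2=z(1+7/12z)y_n
  y_{n+1}/y_n = 1 + z(1+7/12z) = 1 + z + 7/12z²
  Hence R(z) = 1 + z + 7/12z².

Find x<0 with |R(x)|<1.
x=-0.69: |R|=0.5877
R=1: x+7/12x²=0 ⇒ x=−12/7=-1.7143; min R=1−1/(4·7/12)=0.5714>−1
Confirm numerically:
  x=-1.357: |R|=0.71718 <1
  x=-0.771: |R|=0.57576 <1
  x=-0.759: |R|=0.57705 <1
  x=-2.306: |R|=1.79595 >1
  x=-2.188: |R|=1.60462 >1
So |R|<1 on (-1.7143, 0).

left endpoint -1.7143.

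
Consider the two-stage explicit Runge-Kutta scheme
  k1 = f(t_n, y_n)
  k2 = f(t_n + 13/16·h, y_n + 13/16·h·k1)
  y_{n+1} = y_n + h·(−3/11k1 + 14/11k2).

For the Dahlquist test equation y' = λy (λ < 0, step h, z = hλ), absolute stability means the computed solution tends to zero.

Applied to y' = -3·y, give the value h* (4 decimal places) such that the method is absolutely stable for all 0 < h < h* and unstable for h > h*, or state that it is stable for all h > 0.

With y'=λy (z=hλ):
  k1=λy_n ⇒ h·k1=z·y_n;  k2=λ(1+13/16z)y_n ⇒ h·k2=z(1+13/16z)y_n
  y_{n+1}/y_n = 1 − 3/11z + 14/11z(1+13/16z) = 1 + z + 91/88z²
  ⇒ R(z) = 1 + z + 91/88z².

Need |R(x)|<1, x<0.
x=-1.57: |R|=1.9789
R=1: x+91/88x²=0 ⇒ x=−88/91=-0.9670; min R=1−1/(4·91/88)=0.7582>−1
Confirm numerically:
  x=-0.797: |R|=0.85986 <1
  x=-0.757: |R|=0.83558 <1
  x=-0.595: |R|=0.77109 <1
  x=-1.546: |R|=1.92560 >1
  x=-1.497: |R|=1.82041 >1
Stable set (-0.9670, 0).

(-0.9670,0); λ=-3 ⇒ h* = (88/91)/3 = 0.3223.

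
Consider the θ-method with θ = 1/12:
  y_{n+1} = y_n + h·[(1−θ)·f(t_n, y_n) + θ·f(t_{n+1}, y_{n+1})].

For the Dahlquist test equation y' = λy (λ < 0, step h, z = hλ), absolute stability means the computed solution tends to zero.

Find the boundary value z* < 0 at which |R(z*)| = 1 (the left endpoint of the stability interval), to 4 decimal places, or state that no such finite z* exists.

z* = -2.4000.

Set f=λy, z=hλ:
  y_{n+1} = y_n + z·[11/12·y_n + 1/12·y_{n+1}] ⇒ (1 − 1/12z)y_{n+1} = (1 + 11/12z)y_n
  so R(z) = (1 + 11/12z)/(1 − 1/12z).

Solve |R(x)|<1 on ℝ⁻.
x=-1.39: |R|=0.2457
R=−1: 1+11/12x = −1+1/12x ⇒ -5/6x=2 ⇒ x=2/(-5/6)=-2.4000
Confirm numerically:
  x=-1.943: |R|=0.67224 <1
  x=-1.936: |R|=0.66705 <1
  x=-1.193: |R|=0.08512 <1
  x=-1.161: |R|=0.05858 <1
  x=-2.961: |R|=1.37497 >1
  x=-2.475: |R|=1.05181 >1
Stable set (-2.4000, 0).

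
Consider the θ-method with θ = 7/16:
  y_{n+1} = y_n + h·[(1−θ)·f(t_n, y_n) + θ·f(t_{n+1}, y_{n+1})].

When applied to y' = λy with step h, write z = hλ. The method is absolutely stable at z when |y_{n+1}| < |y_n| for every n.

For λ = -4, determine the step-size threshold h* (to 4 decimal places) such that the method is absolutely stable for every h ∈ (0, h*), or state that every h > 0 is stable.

(-16.0000,0); λ=-4 ⇒ h* = (16)/4 = 4.0000.

Set f=λy, z=hλ:
  y_{n+1} = y_n + z·[9/16·y_n + 7/16·y_{n+1}] ⇒ (1 − 7/16z)y_{n+1} = (1 + 9/16z)y_n
  so R(z) = (1 + 9/16z)/(1 − 7/16z).

Boundary: |R(x)|=1, x<0.
x=-1.55: |R|=0.0764
R=−1: 1+9/16x = −1+7/16x ⇒ -1/8x=2 ⇒ x=2/(-1/8)=-16.0000
Confirm numerically:
  x=-15.124: |R|=0.98562 <1
  x=-11.062: |R|=0.89430 <1
  x=-7.410: |R|=0.74687 <1
  x=-6.489: |R|=0.69031 <1
  x=-16.575: |R|=1.00871 >1
  x=-16.094: |R|=1.00146 >1
Interval (-16.0000, 0).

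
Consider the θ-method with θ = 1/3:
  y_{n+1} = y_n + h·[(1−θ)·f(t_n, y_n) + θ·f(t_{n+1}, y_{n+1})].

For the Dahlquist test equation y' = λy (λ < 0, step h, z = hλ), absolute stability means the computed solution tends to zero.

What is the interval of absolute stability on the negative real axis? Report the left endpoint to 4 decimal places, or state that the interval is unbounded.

z∈(-6.0000,0).

Set f=λy, z=hλ:
  y_{n+1} = y_n + z·[2/3·y_n + 1/3·y_{n+1}] ⇒ (1 − 1/3z)y_{n+1} = (1 + 2/3z)y_n
  Hence R(z) = (1 + 2/3z)/(1 − 1/3z).

Boundary: |R(x)|=1, x<0.
x=-1.61: |R|=0.0477
R=−1: 1+2/3x = −1+1/3x ⇒ -1/3x=2 ⇒ x=2/(-1/3)=-6.0000
Confirm numerically:
  x=-4.748: |R|=0.83841 <1
  x=-2.752: |R|=0.43533 <1
  x=-2.559: |R|=0.38100 <1
  x=-6.432: |R|=1.04580 >1
  x=-6.263: |R|=1.02839 >1
  x=-6.181: |R|=1.01971 >1
Interval (-6.0000, 0).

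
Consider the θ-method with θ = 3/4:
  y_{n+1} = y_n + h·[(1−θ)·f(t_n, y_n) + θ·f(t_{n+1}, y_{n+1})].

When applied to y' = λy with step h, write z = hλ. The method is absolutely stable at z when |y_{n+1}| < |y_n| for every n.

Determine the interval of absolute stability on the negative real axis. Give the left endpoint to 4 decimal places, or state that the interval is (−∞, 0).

On y'=λy, z=hλ:
  y_{n+1} = y_n + z·[1/4·y_n + 3/4·y_{n+1}] ⇒ (1 − 3/4z)y_{n+1} = (1 + 1/4z)y_n
  so R(z) = (1 + 1/4z)/(1 − 3/4z).

Boundary: |R(x)|=1, x<0.
x=-1.53: |R|=0.2875
x=-2: |R|=0.2000
x=-10: |R|=0.1765
x=-100: |R|=0.3158
θ=3/4≥1/2 ⇒ |1+1/4x|<|1−3/4x| ∀x<0 ⇒ interval (−∞,0).

(−∞, 0) — no finite endpoint.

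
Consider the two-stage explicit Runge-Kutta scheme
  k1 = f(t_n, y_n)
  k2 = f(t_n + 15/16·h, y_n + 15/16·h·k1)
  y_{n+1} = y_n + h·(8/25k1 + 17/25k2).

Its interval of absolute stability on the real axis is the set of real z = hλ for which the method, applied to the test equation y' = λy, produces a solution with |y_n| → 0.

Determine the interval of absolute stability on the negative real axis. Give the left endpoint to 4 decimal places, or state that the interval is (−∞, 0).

With y'=λy (z=hλ):
  k1=λy_n ⇒ h·k1=z·y_n;  k2=λ(1+15/16z)y_n ⇒ h·k2=z(1+15/16z)y_n
  y_{n+1}/y_n = 1 + 8/25z + 17/25z(1+15/16z) = 1 + z + 51/80z²
  ⇒ R(z) = 1 + z + 51/80z².

Need |R(x)|<1, x<0.
x=-0.86: |R|=0.6115
R=1: x+51/80x²=0 ⇒ x=−80/51=-1.5686; min R=1−1/(4·51/80)=0.6078>−1
Confirm numerically:
  x=-1.430: |R|=0.87362 <1
  x=-0.893: |R|=0.61537 <1
  x=-0.859: |R|=0.61140 <1
  x=-0.682: |R|=0.61452 <1
  x=-2.129: |R|=1.76056 >1
  x=-1.711: |R|=1.15529 >1
So |R|<1 on (-1.5686, 0).

(-1.5686, 0).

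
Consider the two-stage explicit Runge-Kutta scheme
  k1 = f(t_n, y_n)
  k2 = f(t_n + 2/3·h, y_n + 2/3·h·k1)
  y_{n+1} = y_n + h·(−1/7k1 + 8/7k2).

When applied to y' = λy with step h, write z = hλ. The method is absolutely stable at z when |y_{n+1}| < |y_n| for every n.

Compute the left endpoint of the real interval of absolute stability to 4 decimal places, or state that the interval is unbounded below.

z* = -1.3125.

Set f=λy, z=hλ:
  k1=λy_n ⇒ h·k1=z·y_n;  k2=λ(1+2/3z)y_n ⇒ h·k2=z(1+2/3z)y_n
  y_{n+1}/y_n = 1 − 1/7z + 8/7z(1+2/3z) = 1 + z + 16/21z²
  Hence R(z) = 1 + z + 16/21z².

Boundary: |R(x)|=1, x<0.
x=-1.03: |R|=0.7783
R=1: x+16/21x²=0 ⇒ x=−21/16=-1.3125; min R=1−1/(4·16/21)=0.6719>−1
Confirm numerically:
  x=-0.939: |R|=0.73279 <1
  x=-0.900: |R|=0.71714 <1
  x=-0.535: |R|=0.68308 <1
  x=-1.748: |R|=1.58000 >1
  x=-1.709: |R|=1.51628 >1
  x=-1.624: |R|=1.38543 >1
Stable set (-1.3125, 0).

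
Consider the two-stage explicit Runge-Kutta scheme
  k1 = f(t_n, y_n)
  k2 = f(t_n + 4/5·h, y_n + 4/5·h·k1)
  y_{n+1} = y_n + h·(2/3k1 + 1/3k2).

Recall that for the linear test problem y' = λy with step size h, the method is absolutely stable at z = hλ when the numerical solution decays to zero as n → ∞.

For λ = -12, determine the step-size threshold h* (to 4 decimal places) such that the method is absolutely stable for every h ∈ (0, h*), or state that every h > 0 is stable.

With y'=λy (z=hλ):
  k1=λy_n ⇒ h·k1=z·y_n;  k2=λ(1+4/5z)y_n ⇒ h·k2=z(1+4/5z)y_n
  y_{n+1}/y_n = 1 + 2/3z + 1/3z(1+4/5z) = 1 + z + 4/15z²
  ⇒ R(z) = 1 + z + 4/15z².

Need |R(x)|<1, x<0.
x=-1.28: |R|=0.1569
R=1: x+4/15x²=0 ⇒ x=−15/4=-3.7500; min R=1−1/(4·4/15)=0.0625>−1
Confirm numerically:
  x=-3.711: |R|=0.96141 <1
  x=-3.405: |R|=0.68674 <1
  x=-3.397: |R|=0.68023 <1
  x=-2.741: |R|=0.26249 <1
  x=-4.280: |R|=1.60491 >1
  x=-4.182: |R|=1.48177 >1
  x=-3.994: |R|=1.25988 >1
Stable set (-3.7500, 0).

(-3.7500,0); λ=-12 ⇒ h* = (15/4)/12 = 0.3125.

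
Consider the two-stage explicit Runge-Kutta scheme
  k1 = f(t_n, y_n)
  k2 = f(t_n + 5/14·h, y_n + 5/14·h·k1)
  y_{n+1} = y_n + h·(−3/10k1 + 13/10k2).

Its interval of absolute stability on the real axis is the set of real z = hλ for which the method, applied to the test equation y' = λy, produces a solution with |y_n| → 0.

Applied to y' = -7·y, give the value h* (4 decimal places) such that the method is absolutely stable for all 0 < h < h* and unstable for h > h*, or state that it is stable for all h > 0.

With y'=λy (z=hλ):
  k1=λy_n ⇒ h·k1=z·y_n;  k2=λ(1+5/14z)y_n ⇒ h·k2=z(1+5/14z)y_n
  y_{n+1}/y_n = 1 − 3/10z + 13/10z(1+5/14z) = 1 + z + 13/28z²
  Hence R(z) = 1 + z + 13/28z².

Boundary: |R(x)|=1, x<0.
x=-0.69: |R|=0.5310
R=1: x+13/28x²=0 ⇒ x=−28/13=-2.1538; min R=1−1/(4·13/28)=0.4615>−1
Confirm numerically:
  x=-2.006: |R|=0.86230 <1
  x=-1.661: |R|=0.61993 <1
  x=-1.040: |R|=0.46217 <1
  x=-2.719: |R|=1.71345 >1
  x=-2.656: |R|=1.61923 >1
  x=-2.428: |R|=1.30905 >1
So |R|<1 on (-2.1538, 0).

(-2.1538,0); λ=-7 ⇒ h* = (28/13)/7 = 0.3077.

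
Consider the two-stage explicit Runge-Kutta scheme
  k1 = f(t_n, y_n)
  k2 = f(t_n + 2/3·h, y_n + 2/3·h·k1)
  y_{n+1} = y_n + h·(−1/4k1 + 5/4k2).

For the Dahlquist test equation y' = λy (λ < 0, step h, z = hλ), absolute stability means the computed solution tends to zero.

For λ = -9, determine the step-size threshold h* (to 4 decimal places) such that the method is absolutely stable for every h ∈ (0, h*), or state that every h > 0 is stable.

With y'=λy (z=hλ):
  k1=λy_n ⇒ h·k1=z·y_n;  k2=λ(1+2/3z)y_n ⇒ h·k2=z(1+2/3z)y_n
  y_{n+1}/y_n = 1 − 1/4z + 5/4z(1+2/3z) = 1 + z + 5/6z²
  Hence R(z) = 1 + z + 5/6z².

Find x<0 with |R(x)|<1.
x=-0.32: |R|=0.7653
R=1: x+5/6x²=0 ⇒ x=−6/5=-1.2000; min R=1−1/(4·5/6)=0.7000>−1
Confirm numerically:
  x=-0.995: |R|=0.83002 <1
  x=-0.774: |R|=0.72523 <1
  x=-0.598: |R|=0.70000 <1
  x=-0.491: |R|=0.70990 <1
  x=-1.764: |R|=1.82908 >1
  x=-1.662: |R|=1.63987 >1
  x=-1.456: |R|=1.31061 >1
Interval (-1.2000, 0).

(-1.2000,0); λ=-9 ⇒ h* = (6/5)/9 = 0.1333.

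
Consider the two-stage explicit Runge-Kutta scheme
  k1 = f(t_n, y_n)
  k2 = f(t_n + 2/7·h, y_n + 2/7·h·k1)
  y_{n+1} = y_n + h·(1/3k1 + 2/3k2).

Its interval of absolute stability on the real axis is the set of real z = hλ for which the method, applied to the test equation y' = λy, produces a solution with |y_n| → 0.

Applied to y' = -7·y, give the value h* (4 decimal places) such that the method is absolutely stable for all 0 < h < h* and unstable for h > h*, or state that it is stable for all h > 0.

On y'=λy, z=hλ:
  k1=λy_n ⇒ h·k1=z·y_n;  k2=λ(1+2/7z)y_n ⇒ h·k2=z(1+2/7z)y_n
  y_{n+1}/y_n = 1 + 1/3z + 2/3z(1+2/7z) = 1 + z + 4/21z²
  ⇒ R(z) = 1 + z + 4/21z².

Need |R(x)|<1, x<0.
x=-0.86: |R|=0.2809
R=1: x+4/21x²=0 ⇒ x=−21/4=-5.2500; min R=1−1/(4·4/21)=-0.3125>−1
Confirm numerically:
  x=-4.740: |R|=0.53954 <1
  x=-4.044: |R|=0.07104 <1
  x=-3.090: |R|=0.27131 <1
  x=-2.293: |R|=0.29150 <1
  x=-5.850: |R|=1.66857 >1
  x=-5.544: |R|=1.31046 >1
  x=-5.531: |R|=1.29604 >1
Interval (-5.2500, 0).

(-5.2500,0); λ=-7 ⇒ h* = (21/4)/7 = 0.7500.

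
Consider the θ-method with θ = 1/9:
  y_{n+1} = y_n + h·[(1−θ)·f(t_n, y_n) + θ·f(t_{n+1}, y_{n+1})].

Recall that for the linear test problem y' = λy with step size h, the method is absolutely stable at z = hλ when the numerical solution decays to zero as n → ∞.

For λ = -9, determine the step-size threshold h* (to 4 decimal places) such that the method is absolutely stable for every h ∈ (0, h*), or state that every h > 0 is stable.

Test eqn y'=λy, z=hλ:
  y_{n+1} = y_n + z·[8/9·y_n + 1/9·y_{n+1}] ⇒ (1 − 1/9z)y_{n+1} = (1 + 8/9z)y_n
  ⇒ R(z) = (1 + 8/9z)/(1 − 1/9z).

Need |R(x)|<1, x<0.
x=-1.01: |R|=0.0919
R=−1: 1+8/9x = −1+1/9x ⇒ -7/9x=2 ⇒ x=2/(-7/9)=-2.5714
Confirm numerically:
  x=-1.910: |R|=0.57562 <1
  x=-1.583: |R|=0.34622 <1
  x=-1.453: |R|=0.25103 <1
  x=-3.088: |R|=1.29914 >1
  x=-2.652: |R|=1.04840 >1
Interval (-2.5714, 0).

(-2.5714,0); λ=-9 ⇒ h* = (18/7)/9 = 0.2857.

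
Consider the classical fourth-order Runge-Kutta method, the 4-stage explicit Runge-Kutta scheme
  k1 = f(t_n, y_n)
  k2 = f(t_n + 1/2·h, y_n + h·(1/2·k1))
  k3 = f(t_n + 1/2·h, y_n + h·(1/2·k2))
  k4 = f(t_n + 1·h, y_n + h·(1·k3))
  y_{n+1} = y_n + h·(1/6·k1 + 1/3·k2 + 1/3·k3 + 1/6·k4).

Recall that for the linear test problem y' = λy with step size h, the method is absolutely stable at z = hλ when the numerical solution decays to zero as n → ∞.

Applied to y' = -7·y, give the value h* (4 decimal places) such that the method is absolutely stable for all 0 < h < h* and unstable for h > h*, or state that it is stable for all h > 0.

Test eqn y'=λy, z=hλ:
  order 4, 4-stage ⇒ R(z)=1+z+z^2/2+z^3/6+z^4/24
  (e.g. R(-0.93)=0.39956, |R|=0.39956)

Need |R(x)|<1, x<0.
x=-0.93: |R|=0.3996
|R(-2.78)|=0.9920 |R(-2.12)|=0.3808 |R(-1.78)|=0.2825
Bisect:
  x_lo=-3.1380 |R|=1.6756  x_hi=-0.1662 |R|=0.8469
  mid=-1.65209 |R|=0.27148 →hi
  mid=-2.39503 |R|=0.55432 →hi
  mid=-2.76650 |R|=0.97203 →hi
  mid=-2.95223 |R|=1.28229 →lo
  mid=-2.85937 |R|=1.11755 →lo
  mid=-2.81293 |R|=1.04248 →lo
  mid=-2.78972 |R|=1.00669 →lo
  mid=-2.77811 |R|=0.98922 →hi
  ...
  [-2.78536,-2.78518] ⇒ x*=-2.7853
Interval (-2.7853, 0).

(-2.7853,0); λ=-7 ⇒ h* = 0.3979.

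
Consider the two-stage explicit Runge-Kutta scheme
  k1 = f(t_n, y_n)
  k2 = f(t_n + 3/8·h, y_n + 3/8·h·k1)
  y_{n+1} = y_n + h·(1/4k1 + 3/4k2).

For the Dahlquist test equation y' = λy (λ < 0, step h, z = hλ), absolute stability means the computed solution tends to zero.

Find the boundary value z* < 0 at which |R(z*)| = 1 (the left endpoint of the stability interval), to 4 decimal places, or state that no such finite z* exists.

z* = -3.5556.

With y'=λy (z=hλ):
  k1=λy_n ⇒ h·k1=z·y_n;  k2=λ(1+3/8z)y_n ⇒ h·k2=z(1+3/8z)y_n
  y_{n+1}/y_n = 1 + 1/4z + 3/4z(1+3/8z) = 1 + z + 9/32z²
  ⇒ R(z) = 1 + z + 9/32z².

Find x<0 with |R(x)|<1.
x=-0.45: |R|=0.6070
R=1: x+9/32x²=0 ⇒ x=−32/9=-3.5556; min R=1−1/(4·9/32)=0.1111>−1
Confirm numerically:
  x=-2.964: |R|=0.50686 <1
  x=-2.778: |R|=0.39249 <1
  x=-1.668: |R|=0.11450 <1
  x=-1.536: |R|=0.12755 <1
  x=-4.128: |R|=1.66461 >1
  x=-3.807: |R|=1.26923 >1
  x=-3.632: |R|=1.07809 >1
Interval (-3.5556, 0).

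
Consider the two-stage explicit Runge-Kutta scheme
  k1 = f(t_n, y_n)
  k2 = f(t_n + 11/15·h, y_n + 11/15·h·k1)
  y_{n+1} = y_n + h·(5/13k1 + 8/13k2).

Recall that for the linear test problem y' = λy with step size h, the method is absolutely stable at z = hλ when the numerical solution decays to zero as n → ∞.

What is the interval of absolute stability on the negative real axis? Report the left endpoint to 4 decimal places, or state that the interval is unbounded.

z∈(-2.2159,0).

Test eqn y'=λy, z=hλ:
  k1=λy_n ⇒ h·k1=z·y_n;  k2=λ(1+11/15z)y_n ⇒ h·k2=z(1+11/15z)y_n
  y_{n+1}/y_n = 1 + 5/13z + 8/13z(1+11/15z) = 1 + z + 88/195z²
  ⇒ R(z) = 1 + z + 88/195z².

Find x<0 with |R(x)|<1.
x=-0.31: |R|=0.7334
R=1: x+88/195x²=0 ⇒ x=−195/88=-2.2159; min R=1−1/(4·88/195)=0.4460>−1
Confirm numerically:
  x=-1.866: |R|=0.70534 <1
  x=-1.346: |R|=0.47159 <1
  x=-1.183: |R|=0.44856 <1
  x=-2.709: |R|=1.60282 >1
  x=-2.464: |R|=1.27587 >1
  x=-2.341: |R|=1.13215 >1
So |R|<1 on (-2.2159, 0).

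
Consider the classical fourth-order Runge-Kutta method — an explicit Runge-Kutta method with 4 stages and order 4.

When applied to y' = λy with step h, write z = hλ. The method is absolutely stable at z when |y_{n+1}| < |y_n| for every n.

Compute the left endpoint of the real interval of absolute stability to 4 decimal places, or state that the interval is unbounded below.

Set f=λy, z=hλ:
  order 4, 4-stage ⇒ R(z)=1+z+z^2/2+z^3/6+z^4/24
  (e.g. R(-1.14)=0.33325, |R|=0.33325)

Find x<0 with |R(x)|<1.
x=-1.14: |R|=0.3332
|R(-3.12)|=1.6336 |R(-3.05)|=1.4782 |R(-2.66)|=0.8270
Bisect:
  x_lo=-3.6427 |R|=3.2722  x_hi=-0.1020 |R|=0.9030
  mid=-1.87232 |R|=0.29859 →hi
  mid=-2.75749 |R|=0.95889 →hi
  mid=-3.20008 |R|=1.82793 →lo
  mid=-2.97878 |R|=1.33313 →lo
  mid=-2.86814 |R|=1.13226 →lo
  mid=-2.81282 |R|=1.04229 →lo
  mid=-2.78515 |R|=0.99979 →hi
  mid=-2.79898 |R|=1.02084 →lo
  mid=-2.79207 |R|=1.01026 →lo
  ...
  [-2.78537,-2.78515] ⇒ x*=-2.7853
So |R|<1 on (-2.7853, 0).

z* = -2.7853.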